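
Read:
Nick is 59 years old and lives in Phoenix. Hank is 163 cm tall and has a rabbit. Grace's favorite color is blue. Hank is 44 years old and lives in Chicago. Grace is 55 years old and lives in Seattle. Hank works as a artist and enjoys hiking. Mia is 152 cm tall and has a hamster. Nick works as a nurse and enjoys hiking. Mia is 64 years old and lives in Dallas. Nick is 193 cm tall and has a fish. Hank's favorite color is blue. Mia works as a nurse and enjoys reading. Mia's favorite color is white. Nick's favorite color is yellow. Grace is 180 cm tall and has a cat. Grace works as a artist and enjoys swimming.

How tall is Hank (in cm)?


Hank is 163 cm tall

163


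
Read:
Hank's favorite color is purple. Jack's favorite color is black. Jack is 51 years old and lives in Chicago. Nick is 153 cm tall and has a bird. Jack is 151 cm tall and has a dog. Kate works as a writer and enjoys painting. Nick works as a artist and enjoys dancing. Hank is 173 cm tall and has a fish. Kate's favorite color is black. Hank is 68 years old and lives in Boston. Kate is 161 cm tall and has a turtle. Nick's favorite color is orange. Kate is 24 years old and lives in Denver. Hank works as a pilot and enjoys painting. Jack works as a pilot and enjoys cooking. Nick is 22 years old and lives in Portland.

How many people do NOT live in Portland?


Not in Portland: 3

3


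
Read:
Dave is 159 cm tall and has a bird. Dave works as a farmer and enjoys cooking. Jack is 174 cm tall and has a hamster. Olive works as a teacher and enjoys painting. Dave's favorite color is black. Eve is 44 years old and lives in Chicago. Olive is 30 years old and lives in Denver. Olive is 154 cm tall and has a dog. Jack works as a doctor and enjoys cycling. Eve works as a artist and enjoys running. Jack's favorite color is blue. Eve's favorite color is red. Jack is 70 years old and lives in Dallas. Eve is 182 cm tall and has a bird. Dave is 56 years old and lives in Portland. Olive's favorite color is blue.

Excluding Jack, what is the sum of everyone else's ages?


Sum (excluding Jack): 130

130


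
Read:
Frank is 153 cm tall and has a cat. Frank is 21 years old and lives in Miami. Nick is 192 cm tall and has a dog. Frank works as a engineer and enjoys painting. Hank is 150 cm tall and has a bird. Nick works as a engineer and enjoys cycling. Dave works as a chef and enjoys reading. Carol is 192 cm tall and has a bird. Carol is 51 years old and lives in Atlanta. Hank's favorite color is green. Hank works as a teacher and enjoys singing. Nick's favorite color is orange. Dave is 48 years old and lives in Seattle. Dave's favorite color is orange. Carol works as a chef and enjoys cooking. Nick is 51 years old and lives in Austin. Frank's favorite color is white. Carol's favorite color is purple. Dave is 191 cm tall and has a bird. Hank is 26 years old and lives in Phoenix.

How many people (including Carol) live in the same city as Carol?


Carol lives in Atlanta. Count = 1

1


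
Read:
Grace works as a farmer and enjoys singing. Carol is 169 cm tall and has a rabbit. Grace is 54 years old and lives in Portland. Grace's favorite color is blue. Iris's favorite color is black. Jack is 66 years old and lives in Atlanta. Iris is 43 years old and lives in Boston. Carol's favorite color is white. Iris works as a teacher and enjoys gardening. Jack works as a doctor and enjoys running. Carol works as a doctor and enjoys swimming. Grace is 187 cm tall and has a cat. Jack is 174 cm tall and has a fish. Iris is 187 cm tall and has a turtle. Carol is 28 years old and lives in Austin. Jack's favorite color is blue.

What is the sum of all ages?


66+43+54+28 = 191

191


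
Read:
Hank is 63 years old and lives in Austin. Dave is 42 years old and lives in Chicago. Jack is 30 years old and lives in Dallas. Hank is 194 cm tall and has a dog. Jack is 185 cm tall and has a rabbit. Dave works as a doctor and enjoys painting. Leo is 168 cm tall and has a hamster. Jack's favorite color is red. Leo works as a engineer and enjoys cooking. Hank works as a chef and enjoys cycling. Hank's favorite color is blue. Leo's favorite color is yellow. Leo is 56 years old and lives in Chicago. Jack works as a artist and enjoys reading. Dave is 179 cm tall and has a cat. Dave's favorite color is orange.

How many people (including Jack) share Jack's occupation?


Jack is a artist. Count = 1

1


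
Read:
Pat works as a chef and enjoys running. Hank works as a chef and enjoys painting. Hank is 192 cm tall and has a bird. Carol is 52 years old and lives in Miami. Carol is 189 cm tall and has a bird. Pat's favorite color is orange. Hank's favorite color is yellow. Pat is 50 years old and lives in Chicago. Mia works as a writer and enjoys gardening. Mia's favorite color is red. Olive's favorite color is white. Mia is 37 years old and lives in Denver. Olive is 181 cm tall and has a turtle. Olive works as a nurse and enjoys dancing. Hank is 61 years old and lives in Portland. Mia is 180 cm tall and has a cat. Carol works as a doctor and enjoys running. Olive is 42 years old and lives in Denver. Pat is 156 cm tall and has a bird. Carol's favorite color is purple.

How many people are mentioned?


People: Olive, Hank, Mia, Pat, Carol. Count = 5

5


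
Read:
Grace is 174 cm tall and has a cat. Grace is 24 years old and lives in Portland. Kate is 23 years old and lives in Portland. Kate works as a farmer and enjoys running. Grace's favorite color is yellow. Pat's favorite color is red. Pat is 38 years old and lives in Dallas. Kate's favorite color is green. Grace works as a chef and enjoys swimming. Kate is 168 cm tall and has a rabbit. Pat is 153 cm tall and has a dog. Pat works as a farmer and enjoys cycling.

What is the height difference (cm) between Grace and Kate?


|174 - 168| = 6

6


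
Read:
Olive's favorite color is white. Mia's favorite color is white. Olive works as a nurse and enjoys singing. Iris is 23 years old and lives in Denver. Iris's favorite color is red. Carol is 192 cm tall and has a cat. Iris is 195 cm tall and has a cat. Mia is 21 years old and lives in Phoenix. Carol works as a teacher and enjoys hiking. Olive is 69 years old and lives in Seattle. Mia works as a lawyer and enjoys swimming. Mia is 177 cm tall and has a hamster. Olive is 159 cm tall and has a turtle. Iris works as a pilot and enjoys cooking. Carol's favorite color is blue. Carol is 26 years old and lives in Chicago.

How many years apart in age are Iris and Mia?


23 vs 21, diff = 2

2


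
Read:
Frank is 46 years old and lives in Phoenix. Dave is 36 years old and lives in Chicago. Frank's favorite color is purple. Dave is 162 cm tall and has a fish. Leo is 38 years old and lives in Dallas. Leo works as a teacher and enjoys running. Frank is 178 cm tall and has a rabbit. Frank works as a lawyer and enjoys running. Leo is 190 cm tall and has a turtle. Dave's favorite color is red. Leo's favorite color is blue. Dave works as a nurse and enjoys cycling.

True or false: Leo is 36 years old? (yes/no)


Leo is actually 38. no

no


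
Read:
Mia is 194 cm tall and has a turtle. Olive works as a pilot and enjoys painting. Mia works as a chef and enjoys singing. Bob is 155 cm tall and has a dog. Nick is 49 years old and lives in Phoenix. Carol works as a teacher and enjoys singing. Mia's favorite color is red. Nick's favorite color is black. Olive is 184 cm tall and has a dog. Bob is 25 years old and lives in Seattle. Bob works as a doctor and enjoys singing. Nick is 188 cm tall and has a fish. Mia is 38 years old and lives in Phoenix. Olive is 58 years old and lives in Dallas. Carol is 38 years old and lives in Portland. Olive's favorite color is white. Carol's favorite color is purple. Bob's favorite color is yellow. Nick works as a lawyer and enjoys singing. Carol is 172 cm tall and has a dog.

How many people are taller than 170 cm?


Taller than 170: 4

4


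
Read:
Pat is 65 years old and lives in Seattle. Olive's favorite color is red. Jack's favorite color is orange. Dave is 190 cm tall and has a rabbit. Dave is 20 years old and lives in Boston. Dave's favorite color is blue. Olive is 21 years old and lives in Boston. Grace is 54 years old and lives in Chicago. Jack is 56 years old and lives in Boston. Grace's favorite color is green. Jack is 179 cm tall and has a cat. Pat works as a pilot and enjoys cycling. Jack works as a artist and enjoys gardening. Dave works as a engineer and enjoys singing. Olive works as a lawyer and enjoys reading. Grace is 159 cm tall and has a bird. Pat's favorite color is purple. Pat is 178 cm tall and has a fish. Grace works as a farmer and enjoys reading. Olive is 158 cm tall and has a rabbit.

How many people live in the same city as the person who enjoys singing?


Person with hobby singing is Dave, city Boston. Count = 3

3


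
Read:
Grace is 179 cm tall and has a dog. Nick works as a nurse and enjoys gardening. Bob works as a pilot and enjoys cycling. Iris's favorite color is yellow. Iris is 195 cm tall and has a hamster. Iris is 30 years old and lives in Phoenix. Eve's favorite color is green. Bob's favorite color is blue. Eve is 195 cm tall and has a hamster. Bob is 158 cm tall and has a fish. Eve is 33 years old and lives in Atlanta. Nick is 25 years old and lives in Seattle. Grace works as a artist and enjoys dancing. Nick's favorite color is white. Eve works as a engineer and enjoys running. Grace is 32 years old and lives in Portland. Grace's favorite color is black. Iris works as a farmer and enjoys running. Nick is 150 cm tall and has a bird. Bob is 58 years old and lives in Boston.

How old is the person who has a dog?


Person with dog is Grace, age 32

32


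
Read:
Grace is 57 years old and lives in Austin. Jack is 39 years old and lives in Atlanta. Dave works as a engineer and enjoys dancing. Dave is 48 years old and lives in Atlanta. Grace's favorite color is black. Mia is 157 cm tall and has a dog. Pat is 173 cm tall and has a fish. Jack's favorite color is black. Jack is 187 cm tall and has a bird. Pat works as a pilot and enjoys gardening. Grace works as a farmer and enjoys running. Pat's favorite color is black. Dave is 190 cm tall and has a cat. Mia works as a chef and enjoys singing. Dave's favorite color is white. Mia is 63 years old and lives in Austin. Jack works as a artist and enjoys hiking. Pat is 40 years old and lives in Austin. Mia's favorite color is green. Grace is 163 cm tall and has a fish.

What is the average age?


Sum=247, n=5, avg=49.4

49.4


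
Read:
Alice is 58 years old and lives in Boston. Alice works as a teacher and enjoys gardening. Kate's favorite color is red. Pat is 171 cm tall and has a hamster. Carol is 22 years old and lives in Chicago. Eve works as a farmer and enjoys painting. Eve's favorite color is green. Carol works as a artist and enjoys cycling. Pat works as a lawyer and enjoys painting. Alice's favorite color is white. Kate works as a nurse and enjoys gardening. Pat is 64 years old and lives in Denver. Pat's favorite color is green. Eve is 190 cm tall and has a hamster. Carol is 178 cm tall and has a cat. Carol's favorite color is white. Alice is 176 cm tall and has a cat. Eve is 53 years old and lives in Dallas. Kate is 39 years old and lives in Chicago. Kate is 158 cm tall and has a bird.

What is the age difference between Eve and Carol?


|53 - 22| = 31

31


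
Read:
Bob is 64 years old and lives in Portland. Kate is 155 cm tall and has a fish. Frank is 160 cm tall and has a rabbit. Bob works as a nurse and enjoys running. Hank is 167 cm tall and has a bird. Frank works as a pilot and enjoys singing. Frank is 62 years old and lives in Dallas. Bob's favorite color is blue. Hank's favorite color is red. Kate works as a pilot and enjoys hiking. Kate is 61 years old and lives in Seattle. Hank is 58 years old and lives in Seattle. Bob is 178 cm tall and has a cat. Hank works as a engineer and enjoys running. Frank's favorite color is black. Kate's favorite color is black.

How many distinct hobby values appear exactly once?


Unique hobby values: 2

2


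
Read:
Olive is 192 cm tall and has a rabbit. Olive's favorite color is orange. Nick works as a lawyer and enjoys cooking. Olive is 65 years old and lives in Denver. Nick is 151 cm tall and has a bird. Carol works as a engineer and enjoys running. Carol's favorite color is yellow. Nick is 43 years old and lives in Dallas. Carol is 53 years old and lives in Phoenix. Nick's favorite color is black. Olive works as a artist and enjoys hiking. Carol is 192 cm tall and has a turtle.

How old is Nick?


Nick is 43 years old

43


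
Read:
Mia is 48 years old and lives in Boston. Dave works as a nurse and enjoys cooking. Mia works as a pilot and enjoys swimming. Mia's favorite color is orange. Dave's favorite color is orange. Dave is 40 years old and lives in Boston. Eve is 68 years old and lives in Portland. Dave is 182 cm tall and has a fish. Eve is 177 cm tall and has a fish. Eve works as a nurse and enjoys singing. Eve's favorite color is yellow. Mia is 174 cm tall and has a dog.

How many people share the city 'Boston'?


Count: 2

2


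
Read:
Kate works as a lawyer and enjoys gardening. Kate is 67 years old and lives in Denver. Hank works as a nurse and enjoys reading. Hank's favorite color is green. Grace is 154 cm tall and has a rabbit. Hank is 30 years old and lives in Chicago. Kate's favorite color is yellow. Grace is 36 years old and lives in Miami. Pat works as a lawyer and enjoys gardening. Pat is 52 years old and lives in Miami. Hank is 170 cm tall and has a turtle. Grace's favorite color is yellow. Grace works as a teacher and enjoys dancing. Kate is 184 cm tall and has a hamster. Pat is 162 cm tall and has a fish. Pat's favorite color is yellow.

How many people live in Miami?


Count in Miami: 2

2


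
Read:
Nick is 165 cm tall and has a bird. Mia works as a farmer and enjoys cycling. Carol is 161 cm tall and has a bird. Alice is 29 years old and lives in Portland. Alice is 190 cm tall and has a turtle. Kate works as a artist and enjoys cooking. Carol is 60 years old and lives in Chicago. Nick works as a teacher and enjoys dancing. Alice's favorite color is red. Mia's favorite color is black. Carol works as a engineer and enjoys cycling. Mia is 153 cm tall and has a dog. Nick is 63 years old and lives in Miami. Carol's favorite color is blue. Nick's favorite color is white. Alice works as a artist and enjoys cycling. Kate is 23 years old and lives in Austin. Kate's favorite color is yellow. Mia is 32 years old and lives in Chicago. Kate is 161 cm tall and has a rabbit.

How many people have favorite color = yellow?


Count: 1

1


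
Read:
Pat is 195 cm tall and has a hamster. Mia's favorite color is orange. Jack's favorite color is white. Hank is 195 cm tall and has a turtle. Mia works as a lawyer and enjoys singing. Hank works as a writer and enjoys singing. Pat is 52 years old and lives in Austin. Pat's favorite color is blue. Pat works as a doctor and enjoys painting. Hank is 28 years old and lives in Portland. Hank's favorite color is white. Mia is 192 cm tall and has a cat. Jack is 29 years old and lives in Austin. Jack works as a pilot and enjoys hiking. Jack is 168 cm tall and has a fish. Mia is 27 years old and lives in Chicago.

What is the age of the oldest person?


Oldest: Pat at 52

52


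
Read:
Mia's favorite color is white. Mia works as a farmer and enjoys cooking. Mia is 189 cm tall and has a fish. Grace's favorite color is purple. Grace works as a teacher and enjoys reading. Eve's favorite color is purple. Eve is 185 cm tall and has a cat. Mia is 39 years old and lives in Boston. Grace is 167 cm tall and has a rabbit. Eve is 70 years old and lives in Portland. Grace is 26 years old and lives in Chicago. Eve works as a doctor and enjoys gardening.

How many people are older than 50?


Filter: 1

1


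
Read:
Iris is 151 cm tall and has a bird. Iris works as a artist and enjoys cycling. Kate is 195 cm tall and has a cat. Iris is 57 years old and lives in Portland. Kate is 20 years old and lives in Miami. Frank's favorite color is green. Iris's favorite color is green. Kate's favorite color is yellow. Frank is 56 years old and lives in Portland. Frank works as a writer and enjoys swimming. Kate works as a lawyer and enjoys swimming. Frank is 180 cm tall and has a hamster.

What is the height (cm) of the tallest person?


Tallest: Kate at 195 cm

195


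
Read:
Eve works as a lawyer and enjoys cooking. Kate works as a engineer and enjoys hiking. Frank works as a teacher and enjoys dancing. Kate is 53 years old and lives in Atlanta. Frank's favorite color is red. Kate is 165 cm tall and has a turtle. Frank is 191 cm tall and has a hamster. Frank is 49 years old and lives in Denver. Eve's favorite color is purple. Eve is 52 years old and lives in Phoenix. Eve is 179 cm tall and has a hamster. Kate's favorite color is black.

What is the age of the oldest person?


Oldest: Kate at 53

53


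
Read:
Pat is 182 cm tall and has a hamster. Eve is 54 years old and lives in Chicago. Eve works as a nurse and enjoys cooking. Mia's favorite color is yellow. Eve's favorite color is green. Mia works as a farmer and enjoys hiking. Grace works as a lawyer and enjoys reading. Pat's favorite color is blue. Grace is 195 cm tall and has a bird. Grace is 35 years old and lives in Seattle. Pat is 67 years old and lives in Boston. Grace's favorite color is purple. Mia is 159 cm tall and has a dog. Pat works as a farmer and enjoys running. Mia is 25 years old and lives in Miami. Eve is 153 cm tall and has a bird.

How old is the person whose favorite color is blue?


Person with favorite color=blue is Pat, age 67

67


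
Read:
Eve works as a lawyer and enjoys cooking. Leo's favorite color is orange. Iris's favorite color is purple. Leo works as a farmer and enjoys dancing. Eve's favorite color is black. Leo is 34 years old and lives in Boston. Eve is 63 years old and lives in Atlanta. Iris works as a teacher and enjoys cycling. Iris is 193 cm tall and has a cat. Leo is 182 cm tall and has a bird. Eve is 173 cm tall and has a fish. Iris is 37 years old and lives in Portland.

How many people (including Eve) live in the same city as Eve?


Eve lives in Atlanta. Count = 1

1


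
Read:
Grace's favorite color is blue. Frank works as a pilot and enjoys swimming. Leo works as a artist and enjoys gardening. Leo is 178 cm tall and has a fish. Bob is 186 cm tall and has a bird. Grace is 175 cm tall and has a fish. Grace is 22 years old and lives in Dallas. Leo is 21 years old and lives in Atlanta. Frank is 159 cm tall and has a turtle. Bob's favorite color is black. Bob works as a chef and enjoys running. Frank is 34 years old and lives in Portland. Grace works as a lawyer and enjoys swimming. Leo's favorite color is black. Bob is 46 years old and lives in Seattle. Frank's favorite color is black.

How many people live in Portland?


Count in Portland: 1

1


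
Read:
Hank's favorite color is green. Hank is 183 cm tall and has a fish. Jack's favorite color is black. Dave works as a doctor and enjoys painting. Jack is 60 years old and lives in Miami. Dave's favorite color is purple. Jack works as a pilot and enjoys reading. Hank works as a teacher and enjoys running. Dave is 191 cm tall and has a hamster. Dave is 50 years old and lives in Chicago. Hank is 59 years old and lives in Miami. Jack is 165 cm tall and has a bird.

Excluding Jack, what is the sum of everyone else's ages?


Sum (excluding Jack): 109

109


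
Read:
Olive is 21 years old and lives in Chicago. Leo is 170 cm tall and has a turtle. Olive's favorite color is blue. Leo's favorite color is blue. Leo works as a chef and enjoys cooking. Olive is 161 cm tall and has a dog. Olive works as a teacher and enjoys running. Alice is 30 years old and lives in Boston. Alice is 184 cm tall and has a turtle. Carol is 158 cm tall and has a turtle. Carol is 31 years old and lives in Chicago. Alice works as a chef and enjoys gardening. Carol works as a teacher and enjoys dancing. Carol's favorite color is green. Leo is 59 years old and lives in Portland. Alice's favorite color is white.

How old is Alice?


Alice is 30 years old

30


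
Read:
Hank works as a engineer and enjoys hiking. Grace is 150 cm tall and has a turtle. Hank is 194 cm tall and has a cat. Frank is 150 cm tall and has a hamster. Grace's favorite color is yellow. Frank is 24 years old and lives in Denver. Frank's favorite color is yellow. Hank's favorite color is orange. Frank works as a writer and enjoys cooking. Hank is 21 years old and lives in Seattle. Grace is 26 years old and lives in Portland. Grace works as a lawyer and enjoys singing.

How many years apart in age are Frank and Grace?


24 vs 26, diff = 2

2


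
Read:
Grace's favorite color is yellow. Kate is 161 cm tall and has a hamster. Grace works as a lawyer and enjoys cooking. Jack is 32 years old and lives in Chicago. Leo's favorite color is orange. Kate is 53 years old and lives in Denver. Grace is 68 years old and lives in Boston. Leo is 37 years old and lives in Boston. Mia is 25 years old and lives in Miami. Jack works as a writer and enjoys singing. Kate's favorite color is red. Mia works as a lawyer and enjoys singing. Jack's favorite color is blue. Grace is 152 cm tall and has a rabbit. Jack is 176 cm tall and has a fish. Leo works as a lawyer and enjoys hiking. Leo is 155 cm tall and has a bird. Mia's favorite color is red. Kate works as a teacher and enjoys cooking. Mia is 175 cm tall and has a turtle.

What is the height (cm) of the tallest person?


Tallest: Jack at 176 cm

176


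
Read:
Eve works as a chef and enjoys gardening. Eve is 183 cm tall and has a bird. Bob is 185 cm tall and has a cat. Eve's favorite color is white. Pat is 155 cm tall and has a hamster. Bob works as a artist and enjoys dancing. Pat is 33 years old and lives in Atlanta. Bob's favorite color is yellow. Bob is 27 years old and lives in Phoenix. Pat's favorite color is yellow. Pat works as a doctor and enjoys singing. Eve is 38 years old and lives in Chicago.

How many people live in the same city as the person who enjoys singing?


Person with hobby singing is Pat, city Atlanta. Count = 1

1


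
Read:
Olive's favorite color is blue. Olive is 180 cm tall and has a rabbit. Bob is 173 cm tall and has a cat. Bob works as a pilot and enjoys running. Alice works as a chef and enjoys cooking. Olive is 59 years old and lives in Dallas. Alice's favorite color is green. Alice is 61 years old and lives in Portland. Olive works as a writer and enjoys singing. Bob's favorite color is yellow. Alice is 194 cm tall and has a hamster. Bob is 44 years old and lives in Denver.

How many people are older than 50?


Filter: 2

2


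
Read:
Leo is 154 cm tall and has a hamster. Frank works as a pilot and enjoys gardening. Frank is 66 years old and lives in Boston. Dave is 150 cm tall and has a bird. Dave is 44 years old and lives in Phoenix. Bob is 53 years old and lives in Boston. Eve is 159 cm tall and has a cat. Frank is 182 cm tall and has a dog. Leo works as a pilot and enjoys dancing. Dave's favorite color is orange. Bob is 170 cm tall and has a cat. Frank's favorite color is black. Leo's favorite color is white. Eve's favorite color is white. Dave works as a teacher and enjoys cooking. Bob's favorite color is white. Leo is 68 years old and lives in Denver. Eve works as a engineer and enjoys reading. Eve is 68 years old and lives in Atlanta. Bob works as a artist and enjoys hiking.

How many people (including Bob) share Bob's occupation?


Bob is a artist. Count = 1

1


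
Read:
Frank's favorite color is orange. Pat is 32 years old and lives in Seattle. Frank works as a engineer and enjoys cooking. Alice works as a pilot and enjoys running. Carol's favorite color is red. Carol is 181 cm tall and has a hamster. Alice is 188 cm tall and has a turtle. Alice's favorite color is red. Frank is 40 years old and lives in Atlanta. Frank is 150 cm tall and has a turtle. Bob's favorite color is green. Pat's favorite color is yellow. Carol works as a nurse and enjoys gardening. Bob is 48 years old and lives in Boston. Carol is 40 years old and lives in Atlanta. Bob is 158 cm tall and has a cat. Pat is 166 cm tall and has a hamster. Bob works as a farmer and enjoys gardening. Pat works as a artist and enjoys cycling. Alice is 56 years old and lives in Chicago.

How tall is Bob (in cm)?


Bob is 158 cm tall

158


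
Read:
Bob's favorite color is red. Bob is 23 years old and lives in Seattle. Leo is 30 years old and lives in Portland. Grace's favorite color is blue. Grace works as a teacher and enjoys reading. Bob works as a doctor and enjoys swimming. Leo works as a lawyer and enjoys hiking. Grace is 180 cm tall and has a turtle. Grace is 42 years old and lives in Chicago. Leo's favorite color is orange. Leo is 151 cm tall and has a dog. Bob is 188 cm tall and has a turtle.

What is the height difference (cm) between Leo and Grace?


|151 - 180| = 29

29


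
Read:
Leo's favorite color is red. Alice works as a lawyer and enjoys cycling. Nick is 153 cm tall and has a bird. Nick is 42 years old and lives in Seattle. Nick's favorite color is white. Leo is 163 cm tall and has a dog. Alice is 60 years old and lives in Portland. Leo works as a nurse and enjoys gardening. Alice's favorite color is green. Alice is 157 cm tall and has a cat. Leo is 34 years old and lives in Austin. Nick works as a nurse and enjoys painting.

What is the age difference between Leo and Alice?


|34 - 60| = 26

26


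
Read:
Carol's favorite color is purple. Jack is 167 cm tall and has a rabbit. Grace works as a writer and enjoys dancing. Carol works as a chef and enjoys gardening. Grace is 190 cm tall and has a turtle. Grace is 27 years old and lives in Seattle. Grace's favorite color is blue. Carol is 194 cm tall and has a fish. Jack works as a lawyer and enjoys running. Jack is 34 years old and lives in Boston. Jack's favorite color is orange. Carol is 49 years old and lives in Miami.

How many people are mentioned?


People: Grace, Jack, Carol. Count = 3

3


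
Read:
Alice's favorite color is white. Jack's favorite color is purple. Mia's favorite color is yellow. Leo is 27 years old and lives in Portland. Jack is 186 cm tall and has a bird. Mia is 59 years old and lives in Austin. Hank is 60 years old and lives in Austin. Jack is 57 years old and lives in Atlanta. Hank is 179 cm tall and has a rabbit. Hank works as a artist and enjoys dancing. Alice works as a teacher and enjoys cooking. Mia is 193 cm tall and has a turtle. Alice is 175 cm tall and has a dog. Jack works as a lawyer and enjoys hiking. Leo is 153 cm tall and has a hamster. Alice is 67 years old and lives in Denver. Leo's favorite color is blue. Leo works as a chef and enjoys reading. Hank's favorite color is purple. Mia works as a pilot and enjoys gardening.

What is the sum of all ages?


27+67+60+57+59 = 270

270


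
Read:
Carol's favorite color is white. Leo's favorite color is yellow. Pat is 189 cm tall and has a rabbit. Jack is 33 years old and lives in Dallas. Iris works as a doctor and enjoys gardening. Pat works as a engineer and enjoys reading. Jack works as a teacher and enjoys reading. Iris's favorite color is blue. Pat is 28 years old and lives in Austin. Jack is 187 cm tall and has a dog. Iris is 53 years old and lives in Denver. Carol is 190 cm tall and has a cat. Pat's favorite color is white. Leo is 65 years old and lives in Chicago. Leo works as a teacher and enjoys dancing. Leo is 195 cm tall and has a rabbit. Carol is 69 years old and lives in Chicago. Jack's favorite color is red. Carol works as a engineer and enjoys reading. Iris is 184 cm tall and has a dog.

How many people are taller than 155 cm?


Taller than 155: 5

5


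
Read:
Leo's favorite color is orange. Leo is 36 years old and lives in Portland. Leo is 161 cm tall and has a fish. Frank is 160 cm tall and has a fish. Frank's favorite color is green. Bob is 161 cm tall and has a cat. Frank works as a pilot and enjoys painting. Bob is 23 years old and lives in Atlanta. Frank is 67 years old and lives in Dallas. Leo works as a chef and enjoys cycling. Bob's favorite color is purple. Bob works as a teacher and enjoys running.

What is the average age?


Sum=126, n=3, avg=42

42


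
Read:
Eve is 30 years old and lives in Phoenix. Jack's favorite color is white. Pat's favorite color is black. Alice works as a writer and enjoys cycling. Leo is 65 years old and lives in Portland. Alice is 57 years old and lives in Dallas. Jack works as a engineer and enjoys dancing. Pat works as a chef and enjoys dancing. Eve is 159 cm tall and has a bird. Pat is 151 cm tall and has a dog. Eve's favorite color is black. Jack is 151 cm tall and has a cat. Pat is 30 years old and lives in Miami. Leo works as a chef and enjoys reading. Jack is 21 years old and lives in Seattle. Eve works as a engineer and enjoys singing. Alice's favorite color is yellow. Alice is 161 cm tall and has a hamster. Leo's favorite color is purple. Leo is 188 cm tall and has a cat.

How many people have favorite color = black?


Count: 2

2


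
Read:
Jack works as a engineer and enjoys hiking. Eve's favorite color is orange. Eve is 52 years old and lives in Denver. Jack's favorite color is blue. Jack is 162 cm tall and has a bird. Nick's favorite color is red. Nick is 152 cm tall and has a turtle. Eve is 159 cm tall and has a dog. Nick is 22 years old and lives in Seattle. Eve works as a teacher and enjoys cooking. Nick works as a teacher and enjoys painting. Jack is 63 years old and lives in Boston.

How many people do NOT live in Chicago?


Not in Chicago: 3

3


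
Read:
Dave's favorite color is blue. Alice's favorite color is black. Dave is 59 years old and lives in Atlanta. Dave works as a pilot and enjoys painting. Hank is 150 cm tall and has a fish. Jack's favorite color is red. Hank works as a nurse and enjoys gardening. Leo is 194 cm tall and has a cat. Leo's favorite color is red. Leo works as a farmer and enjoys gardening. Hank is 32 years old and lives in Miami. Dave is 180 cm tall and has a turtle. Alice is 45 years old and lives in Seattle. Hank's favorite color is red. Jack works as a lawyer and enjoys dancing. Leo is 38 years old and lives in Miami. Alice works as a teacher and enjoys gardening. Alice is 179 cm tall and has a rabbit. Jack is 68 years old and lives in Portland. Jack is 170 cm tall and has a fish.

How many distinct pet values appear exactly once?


Unique pet values: 3

3


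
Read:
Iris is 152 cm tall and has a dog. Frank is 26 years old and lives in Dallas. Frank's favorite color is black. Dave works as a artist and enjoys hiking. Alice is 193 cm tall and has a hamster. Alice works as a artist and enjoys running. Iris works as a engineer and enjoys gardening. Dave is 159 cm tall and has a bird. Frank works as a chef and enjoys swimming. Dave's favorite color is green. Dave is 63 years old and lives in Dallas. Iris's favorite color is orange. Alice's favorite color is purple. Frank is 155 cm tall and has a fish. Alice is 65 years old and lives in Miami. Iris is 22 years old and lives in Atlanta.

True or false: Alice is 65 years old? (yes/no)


Alice is actually 65. yes

yes


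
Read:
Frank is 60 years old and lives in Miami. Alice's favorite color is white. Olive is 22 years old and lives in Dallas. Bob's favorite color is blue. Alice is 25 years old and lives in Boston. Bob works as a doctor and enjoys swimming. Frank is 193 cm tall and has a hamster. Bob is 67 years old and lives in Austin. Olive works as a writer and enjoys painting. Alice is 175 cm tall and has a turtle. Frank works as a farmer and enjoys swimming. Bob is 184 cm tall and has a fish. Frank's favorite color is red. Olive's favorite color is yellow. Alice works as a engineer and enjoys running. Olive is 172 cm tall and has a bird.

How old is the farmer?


The farmer is Frank, age 60

60


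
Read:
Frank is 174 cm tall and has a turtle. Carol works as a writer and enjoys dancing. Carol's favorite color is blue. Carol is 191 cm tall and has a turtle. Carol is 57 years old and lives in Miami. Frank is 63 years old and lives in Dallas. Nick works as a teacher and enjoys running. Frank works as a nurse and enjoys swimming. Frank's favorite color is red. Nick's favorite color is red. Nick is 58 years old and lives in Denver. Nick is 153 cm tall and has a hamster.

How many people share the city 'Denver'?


Count: 1

1


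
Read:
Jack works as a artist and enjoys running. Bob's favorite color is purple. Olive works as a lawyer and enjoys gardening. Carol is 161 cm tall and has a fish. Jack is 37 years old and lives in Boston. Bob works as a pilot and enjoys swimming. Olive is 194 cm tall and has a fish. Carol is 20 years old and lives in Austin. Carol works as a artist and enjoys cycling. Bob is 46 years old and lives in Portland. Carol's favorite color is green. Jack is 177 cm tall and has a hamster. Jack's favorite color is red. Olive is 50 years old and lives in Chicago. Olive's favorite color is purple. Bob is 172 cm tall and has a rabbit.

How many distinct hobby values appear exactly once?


Unique hobby values: 4

4


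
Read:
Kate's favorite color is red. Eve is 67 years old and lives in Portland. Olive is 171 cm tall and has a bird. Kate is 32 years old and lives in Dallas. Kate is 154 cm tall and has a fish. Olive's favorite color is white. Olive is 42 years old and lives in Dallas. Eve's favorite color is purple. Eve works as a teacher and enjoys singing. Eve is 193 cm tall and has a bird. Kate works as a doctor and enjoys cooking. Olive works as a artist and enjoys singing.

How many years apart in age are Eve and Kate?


67 vs 32, diff = 35

35


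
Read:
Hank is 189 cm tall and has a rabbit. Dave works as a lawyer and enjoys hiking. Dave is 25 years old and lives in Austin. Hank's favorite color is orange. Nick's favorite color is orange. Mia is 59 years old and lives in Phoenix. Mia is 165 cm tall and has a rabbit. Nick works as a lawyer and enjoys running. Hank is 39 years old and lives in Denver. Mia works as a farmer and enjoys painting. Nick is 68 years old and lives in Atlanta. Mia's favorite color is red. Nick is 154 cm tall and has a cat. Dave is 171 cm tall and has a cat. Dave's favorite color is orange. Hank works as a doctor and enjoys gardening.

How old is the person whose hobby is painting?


Person with hobby=painting is Mia, age 59

59


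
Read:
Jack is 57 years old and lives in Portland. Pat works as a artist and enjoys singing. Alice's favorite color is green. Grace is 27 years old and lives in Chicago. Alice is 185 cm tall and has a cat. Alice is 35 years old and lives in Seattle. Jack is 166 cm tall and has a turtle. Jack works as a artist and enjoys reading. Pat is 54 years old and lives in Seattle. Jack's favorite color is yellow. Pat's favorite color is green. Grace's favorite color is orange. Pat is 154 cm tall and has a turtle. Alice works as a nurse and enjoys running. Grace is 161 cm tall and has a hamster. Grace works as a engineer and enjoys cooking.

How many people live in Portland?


Count in Portland: 1

1


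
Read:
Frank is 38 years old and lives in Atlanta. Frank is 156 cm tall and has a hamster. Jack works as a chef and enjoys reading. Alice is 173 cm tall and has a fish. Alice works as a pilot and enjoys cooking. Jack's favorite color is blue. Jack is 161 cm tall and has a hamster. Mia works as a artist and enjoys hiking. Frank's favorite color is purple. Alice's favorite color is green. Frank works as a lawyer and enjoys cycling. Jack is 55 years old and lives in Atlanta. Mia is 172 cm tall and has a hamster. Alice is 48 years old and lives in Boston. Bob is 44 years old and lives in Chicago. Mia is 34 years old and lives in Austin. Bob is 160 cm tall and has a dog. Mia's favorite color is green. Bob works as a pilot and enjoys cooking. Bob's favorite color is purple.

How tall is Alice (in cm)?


Alice is 173 cm tall

173


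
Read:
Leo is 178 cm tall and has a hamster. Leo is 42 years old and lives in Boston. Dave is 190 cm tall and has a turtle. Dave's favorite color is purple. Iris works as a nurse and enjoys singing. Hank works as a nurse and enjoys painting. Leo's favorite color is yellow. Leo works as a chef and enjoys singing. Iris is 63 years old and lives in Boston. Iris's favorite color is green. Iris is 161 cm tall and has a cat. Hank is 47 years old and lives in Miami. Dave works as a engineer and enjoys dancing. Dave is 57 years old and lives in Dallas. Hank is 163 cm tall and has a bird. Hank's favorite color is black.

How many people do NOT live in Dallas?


Not in Dallas: 3

3


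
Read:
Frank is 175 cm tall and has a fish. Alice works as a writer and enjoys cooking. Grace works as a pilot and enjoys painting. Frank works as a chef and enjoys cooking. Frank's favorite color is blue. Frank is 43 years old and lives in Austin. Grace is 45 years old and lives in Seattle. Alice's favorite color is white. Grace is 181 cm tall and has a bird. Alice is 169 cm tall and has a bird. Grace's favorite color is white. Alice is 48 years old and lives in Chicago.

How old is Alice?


Alice is 48 years old

48


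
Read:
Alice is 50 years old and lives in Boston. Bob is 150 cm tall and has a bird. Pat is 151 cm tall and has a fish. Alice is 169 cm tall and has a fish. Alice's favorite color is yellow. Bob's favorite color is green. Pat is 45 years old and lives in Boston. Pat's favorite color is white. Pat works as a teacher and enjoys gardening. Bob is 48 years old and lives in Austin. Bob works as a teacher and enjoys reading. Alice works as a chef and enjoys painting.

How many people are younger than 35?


Filter: 0

0


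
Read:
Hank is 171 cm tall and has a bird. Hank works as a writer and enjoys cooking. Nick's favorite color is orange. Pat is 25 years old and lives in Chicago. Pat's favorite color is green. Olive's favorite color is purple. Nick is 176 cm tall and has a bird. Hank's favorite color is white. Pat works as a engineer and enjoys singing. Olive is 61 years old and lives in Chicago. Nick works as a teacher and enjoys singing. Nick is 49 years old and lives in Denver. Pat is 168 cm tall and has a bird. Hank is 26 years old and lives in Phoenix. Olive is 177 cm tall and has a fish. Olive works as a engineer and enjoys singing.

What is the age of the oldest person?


Oldest: Olive at 61

61


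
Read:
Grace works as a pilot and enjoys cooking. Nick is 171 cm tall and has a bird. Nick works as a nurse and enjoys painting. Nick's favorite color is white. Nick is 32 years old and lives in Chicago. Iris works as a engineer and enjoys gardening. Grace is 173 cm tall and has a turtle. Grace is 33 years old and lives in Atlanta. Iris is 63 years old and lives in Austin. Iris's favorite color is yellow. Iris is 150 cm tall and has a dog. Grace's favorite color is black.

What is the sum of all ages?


63+32+33 = 128

128


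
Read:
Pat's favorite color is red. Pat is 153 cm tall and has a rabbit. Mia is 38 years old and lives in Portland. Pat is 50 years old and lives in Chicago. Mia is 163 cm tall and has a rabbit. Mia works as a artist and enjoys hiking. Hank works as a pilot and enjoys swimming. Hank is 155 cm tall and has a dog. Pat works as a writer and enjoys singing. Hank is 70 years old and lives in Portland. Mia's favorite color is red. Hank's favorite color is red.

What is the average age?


Sum=158, n=3, avg=52.67

52.67


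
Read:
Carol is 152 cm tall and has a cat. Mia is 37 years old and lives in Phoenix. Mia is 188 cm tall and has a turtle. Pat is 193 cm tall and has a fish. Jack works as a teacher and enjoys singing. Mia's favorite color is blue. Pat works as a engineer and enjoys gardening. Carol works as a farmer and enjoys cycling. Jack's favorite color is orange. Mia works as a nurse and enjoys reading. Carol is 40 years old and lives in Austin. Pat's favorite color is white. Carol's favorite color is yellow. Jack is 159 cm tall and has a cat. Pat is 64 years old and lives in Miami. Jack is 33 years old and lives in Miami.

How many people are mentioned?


People: Jack, Carol, Mia, Pat. Count = 4

4
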